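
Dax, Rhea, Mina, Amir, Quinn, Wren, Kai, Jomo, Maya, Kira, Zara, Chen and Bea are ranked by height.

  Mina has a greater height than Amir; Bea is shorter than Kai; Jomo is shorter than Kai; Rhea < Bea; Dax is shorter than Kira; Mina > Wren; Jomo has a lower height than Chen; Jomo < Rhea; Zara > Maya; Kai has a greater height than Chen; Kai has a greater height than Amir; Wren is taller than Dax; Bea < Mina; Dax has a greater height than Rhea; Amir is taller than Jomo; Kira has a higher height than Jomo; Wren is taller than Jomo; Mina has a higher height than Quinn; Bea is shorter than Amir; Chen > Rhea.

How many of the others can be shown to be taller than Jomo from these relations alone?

From Jomo the given relations immediately reach Rhea, Chen, Kira, Wren, Amir, Kai.
From those, Bea, Dax, Mina — 9 in total.
Nothing else is reachable above Jomo; 9 in all.

9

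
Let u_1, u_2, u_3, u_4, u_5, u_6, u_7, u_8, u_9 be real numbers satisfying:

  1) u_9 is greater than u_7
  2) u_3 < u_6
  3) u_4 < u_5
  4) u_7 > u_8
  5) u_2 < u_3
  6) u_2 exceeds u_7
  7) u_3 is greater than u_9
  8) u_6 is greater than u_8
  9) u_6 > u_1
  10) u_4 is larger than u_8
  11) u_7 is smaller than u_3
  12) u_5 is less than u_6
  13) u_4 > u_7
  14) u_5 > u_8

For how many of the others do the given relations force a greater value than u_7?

6

The elements the relations force above u_7 are u_9, u_2, u_4, u_3, u_5, u_6 — no chain reaches any other.
That is 6.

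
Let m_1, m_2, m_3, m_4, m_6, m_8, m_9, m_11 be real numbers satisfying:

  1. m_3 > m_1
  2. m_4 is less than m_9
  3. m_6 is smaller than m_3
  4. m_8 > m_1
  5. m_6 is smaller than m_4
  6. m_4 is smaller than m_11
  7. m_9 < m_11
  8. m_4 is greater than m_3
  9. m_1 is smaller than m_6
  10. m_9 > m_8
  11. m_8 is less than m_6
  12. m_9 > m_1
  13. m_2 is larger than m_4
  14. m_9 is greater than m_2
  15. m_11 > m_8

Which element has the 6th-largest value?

Chaining the given pairs: m_1 < m_8 < m_6 < m_3 < m_4 < m_2 < m_9 < m_11.
Counting 6 from the largest end gives m_6.

m_6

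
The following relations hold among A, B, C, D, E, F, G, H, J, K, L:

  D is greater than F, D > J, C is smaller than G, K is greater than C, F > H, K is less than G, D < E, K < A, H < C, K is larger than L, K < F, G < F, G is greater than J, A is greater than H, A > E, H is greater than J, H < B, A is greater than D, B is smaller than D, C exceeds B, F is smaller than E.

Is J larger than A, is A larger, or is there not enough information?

A

Chaining the given relations: J < H < B < C < K < F < D < E < A.
So A is larger.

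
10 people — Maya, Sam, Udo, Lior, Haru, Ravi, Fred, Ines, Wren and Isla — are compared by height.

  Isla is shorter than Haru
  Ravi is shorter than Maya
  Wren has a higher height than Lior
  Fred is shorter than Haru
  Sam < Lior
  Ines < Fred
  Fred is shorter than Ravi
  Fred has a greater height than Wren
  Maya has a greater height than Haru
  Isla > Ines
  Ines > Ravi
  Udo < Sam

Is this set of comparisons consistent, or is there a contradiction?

Chaining the given relations yields Fred < Ravi < Ines, so Fred < Ines. But one relation states Ines < Fred. These cannot both hold.

inconsistent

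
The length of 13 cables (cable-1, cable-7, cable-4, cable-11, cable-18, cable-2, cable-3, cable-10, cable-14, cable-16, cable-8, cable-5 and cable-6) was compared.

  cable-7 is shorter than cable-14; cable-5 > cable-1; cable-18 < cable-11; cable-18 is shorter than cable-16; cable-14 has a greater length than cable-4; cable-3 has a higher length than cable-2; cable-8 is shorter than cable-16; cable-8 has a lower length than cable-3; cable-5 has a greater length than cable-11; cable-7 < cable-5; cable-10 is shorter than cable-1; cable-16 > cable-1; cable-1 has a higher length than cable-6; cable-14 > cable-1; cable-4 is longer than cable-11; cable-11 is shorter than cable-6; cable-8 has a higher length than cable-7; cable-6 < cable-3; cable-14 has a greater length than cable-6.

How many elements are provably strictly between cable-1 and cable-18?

Chaining upward from cable-18 reaches: cable-11, cable-6, cable-4, cable-3, cable-14, cable-5, cable-16.
Chaining downward from cable-1 reaches: cable-10, cable-11, cable-6.
Strictly between cable-18 and cable-1 are those in both lists: cable-11, cable-6 — 2 elements.

2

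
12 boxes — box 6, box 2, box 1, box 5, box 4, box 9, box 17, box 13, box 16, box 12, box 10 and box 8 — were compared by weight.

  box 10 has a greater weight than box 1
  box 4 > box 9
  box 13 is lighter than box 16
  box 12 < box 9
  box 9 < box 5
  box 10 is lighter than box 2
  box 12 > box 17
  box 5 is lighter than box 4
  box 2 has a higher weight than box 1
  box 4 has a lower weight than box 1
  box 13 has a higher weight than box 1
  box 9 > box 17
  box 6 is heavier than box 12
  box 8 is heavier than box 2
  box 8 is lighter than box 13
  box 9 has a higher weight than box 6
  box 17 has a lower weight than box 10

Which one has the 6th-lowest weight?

box 4

Chaining the given pairs: box 17 < box 12 < box 6 < box 9 < box 5 < box 4 < box 1 < box 10 < box 2 < box 8 < box 13 < box 16.
Counting 6 from the smallest end gives box 4.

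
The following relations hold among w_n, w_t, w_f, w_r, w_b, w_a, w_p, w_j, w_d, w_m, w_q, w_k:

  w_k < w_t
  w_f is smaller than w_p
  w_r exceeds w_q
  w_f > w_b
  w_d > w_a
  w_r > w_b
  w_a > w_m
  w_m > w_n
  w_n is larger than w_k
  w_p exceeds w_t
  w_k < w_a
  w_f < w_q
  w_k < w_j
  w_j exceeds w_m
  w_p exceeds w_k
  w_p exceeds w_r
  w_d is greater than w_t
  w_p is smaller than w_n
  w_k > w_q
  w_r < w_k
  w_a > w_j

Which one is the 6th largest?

Piecing the relations together gives one ordering: w_b < w_f < w_q < w_r < w_k < w_t < w_p < w_n < w_m < w_j < w_a < w_d.
The 6th largest is w_p.

w_p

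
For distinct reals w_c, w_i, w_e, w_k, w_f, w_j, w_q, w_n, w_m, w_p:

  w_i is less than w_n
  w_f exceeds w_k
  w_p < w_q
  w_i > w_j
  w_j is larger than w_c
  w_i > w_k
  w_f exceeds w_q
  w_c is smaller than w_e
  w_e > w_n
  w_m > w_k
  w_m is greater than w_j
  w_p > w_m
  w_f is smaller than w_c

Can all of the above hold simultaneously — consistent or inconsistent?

Chaining the given relations yields w_m < w_p < w_q < w_f < w_c < w_j, so w_m < w_j. But one relation states w_j < w_m. These cannot both hold.

inconsistent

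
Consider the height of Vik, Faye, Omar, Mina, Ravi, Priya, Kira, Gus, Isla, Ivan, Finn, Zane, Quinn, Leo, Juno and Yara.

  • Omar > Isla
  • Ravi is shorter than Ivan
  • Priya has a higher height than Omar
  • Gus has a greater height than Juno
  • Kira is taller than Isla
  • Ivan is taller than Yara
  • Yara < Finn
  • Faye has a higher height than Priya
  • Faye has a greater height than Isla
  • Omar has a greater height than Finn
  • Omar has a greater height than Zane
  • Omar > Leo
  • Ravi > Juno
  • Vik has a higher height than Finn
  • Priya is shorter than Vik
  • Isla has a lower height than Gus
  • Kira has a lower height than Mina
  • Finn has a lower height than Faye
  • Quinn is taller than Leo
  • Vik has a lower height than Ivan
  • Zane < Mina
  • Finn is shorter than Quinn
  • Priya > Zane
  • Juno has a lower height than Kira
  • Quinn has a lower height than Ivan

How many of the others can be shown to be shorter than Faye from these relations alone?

From Faye the given relations immediately reach Isla, Finn, Priya.
From those, Zane, Yara, Omar — 6 in total.
From those, Leo — 7 in total.
No other element is forced below Faye by the given relations, so the count is 7.

7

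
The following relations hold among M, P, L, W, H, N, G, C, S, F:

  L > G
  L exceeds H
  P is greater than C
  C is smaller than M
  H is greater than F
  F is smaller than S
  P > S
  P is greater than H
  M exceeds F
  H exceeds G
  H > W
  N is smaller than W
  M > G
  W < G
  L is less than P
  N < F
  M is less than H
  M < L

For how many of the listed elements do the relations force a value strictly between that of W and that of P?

4

The relations place W below P. An element lies strictly between them when it is forced above W and also forced below P.
Above W: {G, M, H, L}. Below P: {N, C, G, F, M, H, S, L}.
Intersection: {G, M, H, L} — 4.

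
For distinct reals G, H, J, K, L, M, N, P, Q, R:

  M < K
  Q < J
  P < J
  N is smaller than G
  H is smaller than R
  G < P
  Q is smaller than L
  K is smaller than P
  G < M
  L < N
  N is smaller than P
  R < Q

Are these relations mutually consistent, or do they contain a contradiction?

The single ordering H < R < Q < L < N < G < M < K < P < J satisfies every listed relation, so no contradiction arises.

consistent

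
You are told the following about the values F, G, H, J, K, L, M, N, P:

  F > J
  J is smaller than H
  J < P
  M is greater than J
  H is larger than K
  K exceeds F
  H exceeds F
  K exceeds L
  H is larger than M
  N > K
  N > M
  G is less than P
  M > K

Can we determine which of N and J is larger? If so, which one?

Chaining the given relations: J < F < K < M < N.
So N is larger.

N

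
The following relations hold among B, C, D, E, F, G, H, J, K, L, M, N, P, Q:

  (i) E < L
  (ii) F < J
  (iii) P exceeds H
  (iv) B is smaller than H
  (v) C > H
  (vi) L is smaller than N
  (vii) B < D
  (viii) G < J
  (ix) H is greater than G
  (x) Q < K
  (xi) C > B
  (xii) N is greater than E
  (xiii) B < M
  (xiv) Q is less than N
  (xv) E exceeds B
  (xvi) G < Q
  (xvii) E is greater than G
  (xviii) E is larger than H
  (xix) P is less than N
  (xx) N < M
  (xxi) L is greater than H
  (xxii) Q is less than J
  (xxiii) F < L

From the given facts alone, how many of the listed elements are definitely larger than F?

4

The elements the relations force above F are J, L, N, M — no chain reaches any other.
That is 4.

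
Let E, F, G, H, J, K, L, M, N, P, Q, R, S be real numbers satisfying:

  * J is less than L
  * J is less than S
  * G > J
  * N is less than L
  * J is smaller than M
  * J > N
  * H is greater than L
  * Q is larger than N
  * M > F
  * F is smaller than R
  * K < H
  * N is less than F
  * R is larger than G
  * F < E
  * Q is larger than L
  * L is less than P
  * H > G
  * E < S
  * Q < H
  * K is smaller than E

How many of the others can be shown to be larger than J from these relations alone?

8

The elements the relations force above J are G, L, R, P, M, Q, H, S — no chain reaches any other.
That is 8.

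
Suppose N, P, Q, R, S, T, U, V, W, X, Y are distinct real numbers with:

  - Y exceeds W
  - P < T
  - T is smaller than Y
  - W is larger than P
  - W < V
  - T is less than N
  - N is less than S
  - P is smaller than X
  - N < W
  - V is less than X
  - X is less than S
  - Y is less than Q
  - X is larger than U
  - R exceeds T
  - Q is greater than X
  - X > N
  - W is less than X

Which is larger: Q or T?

Q

T < N and N < W give T < W.
Then W < V extends the chain to V.
With V < X: T < N < W < V < X.
With X < Q: T < N < W < V < X < Q.
So T < Q; Q is the larger of the two.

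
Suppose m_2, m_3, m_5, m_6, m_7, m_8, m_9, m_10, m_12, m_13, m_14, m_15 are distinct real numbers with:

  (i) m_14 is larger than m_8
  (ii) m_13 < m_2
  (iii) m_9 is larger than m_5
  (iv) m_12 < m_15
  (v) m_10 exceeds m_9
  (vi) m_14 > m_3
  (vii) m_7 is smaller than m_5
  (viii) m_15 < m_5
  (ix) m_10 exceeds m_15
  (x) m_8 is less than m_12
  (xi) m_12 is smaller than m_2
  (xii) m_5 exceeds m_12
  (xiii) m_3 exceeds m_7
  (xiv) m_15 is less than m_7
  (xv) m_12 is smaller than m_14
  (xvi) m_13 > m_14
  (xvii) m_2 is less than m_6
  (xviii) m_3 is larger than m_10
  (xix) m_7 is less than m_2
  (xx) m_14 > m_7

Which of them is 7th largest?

The consecutive relations fix a unique order: m_8 < m_12 < m_15 < m_7 < m_5 < m_9 < m_10 < m_3 < m_14 < m_13 < m_2 < m_6.
Counting 7 from the largest end gives m_9.

m_9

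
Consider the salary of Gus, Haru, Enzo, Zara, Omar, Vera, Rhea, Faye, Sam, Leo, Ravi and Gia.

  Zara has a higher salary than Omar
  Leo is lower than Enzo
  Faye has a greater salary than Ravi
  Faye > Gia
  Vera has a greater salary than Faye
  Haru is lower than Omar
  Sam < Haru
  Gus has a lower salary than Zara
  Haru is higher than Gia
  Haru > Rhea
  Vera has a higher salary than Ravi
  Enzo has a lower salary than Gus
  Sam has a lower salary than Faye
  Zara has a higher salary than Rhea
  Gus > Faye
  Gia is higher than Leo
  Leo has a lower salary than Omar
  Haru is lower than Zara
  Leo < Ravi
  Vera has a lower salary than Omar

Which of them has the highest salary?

Rhea is not greatest since Rhea < Zara; Leo is not greatest since Leo < Enzo; Gia is not greatest since Gia < Faye; Enzo is not greatest since Enzo < Gus; Sam is not greatest since Sam < Haru; Ravi is not greatest since Ravi < Faye; Haru is not greatest since Haru < Zara; Faye is not greatest since Faye < Vera; Gus is not greatest since Gus < Zara; Vera is not greatest since Vera < Omar; Omar is not greatest since Omar < Zara.
Only Zara has nothing above it, so Zara is the highest salary.

Zara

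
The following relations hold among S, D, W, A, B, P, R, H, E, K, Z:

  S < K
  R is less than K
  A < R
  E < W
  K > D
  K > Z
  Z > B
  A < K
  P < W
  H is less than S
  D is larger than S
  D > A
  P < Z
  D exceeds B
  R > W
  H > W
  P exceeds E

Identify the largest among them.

K

Chaining downward from K: directly below it, A, S, Z, D, R; then P, W, H, B; then E.
That covers every other element, and nothing is given above K, so K is the largest.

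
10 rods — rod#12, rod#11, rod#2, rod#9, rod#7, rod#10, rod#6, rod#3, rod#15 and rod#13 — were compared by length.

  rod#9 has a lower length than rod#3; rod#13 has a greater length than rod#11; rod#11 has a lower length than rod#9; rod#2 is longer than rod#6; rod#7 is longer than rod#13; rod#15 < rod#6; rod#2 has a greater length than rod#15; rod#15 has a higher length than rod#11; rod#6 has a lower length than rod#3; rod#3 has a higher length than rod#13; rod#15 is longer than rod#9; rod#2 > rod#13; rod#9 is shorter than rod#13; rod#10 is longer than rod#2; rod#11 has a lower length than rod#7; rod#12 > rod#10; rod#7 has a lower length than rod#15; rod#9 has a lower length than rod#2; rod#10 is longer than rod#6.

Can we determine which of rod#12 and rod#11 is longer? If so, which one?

Link the given pairs in sequence: rod#11 < rod#9; rod#9 < rod#13; rod#13 < rod#7; rod#7 < rod#15; rod#15 < rod#6; rod#6 < rod#2; rod#2 < rod#10; rod#10 < rod#12.
Chaining these gives rod#11 < rod#9 < rod#13 < rod#7 < rod#15 < rod#6 < rod#2 < rod#10 < rod#12.
So rod#12 is longer.

rod#12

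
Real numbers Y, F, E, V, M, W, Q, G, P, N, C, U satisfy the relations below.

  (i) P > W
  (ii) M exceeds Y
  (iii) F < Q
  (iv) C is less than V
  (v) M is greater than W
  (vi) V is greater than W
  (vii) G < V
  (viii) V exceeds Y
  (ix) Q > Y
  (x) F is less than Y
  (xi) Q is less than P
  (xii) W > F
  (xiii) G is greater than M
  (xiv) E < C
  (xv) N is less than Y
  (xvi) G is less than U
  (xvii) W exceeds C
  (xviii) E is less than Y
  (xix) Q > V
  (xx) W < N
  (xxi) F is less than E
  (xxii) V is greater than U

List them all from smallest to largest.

F < E < C < W < N < Y < M < G < U < V < Q < P

The consecutive links are each given: F < E; E < C; C < W; W < N; N < Y; Y < M; M < G; G < U; U < V; V < Q; Q < P.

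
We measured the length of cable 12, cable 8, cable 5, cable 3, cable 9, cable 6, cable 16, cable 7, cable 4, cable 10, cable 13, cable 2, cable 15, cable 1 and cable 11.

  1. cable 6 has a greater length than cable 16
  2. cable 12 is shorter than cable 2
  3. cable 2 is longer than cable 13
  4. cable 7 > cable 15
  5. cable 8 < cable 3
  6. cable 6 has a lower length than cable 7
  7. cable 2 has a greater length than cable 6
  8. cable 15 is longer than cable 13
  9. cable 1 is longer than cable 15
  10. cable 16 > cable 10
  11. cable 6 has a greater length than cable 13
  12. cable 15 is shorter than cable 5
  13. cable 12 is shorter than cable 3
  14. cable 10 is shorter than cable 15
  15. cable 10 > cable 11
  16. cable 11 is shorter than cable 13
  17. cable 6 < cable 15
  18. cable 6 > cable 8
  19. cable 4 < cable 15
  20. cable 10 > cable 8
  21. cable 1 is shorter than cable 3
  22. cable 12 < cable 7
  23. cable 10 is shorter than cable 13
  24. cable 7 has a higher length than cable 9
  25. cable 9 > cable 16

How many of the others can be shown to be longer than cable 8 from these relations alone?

From cable 8 the given relations immediately reach cable 10, cable 6, cable 3.
From those, cable 16, cable 13, cable 2, cable 15, cable 7 — 8 in total.
From those, cable 9, cable 1, cable 5 — 11 in total.
No other element is forced above cable 8 by the given relations, so the count is 11.

11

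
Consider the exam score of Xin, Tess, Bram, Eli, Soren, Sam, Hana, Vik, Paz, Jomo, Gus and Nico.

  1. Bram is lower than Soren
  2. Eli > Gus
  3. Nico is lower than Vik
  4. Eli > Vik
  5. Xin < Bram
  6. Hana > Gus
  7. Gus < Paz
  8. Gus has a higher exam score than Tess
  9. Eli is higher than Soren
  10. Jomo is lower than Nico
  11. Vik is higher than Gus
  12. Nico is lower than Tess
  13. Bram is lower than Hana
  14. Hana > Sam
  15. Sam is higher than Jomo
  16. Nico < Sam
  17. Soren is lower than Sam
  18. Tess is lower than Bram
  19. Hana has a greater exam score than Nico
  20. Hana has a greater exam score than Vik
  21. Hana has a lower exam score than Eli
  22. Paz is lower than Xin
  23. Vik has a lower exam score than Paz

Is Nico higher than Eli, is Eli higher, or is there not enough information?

Eli

Nico < Tess and Tess < Gus give Nico < Gus.
Then Gus < Paz extends the chain to Paz.
With Paz < Xin: Nico < Tess < Gus < Paz < Xin.
With Xin < Bram: Nico < Tess < Gus < Paz < Xin < Bram.
Then Bram < Soren extends the chain to Soren.
Then Soren < Sam extends the chain to Sam.
Then Sam < Hana extends the chain to Hana.
Then Hana < Eli extends the chain to Eli.
So Eli is higher.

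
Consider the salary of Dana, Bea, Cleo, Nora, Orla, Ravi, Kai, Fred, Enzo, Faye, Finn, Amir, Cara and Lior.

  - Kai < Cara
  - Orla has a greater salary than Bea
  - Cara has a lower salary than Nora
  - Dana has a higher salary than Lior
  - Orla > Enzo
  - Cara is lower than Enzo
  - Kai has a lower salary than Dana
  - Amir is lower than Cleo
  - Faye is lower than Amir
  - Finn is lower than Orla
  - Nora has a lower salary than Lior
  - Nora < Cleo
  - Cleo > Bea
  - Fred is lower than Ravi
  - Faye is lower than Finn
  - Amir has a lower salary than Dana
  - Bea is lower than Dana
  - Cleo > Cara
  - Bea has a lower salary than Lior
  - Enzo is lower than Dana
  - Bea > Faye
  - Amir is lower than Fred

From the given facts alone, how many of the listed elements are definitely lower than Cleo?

From Cleo the given relations immediately reach Cara, Amir, Nora, Bea.
From those, Kai, Faye — 6 in total.
No other element is forced below Cleo by the given relations, so the count is 6.

6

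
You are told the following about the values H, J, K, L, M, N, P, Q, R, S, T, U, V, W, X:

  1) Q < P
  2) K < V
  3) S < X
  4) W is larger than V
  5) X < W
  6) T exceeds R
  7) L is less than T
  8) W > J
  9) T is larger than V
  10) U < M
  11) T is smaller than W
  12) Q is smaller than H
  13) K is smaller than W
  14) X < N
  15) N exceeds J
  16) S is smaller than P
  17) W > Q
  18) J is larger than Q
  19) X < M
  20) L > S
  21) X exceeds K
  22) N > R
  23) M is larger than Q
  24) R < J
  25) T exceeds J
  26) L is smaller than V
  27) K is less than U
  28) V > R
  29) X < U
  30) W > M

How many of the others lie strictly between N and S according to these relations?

1

The relations place S below N. An element lies strictly between them when it is forced above S and also forced below N.
Above S: {P, L, V, X, U, M, T, W}. Below N: {K, Q, R, J, X}.
Intersection: {X} — 1.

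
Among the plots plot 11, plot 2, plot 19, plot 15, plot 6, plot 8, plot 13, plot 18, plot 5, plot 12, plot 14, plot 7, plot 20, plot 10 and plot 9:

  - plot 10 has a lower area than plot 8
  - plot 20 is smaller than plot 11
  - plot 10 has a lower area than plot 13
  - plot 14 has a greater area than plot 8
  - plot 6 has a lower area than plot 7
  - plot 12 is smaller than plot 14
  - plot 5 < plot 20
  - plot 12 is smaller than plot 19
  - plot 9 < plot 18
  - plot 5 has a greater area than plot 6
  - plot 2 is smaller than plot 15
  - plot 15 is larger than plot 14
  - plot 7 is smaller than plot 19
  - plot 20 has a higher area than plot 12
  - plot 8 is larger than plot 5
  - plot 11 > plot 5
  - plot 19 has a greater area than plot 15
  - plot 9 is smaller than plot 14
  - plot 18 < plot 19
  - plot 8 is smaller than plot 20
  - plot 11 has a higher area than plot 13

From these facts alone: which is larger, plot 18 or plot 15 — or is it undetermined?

Following every chain through plot 18: above plot 18 we get plot 19; below plot 18 we get plot 9.
plot 15 is not reached, and no chain runs the other way from plot 15 to plot 18.
So the given relations leave the order of plot 18 and plot 15 undetermined.

undetermined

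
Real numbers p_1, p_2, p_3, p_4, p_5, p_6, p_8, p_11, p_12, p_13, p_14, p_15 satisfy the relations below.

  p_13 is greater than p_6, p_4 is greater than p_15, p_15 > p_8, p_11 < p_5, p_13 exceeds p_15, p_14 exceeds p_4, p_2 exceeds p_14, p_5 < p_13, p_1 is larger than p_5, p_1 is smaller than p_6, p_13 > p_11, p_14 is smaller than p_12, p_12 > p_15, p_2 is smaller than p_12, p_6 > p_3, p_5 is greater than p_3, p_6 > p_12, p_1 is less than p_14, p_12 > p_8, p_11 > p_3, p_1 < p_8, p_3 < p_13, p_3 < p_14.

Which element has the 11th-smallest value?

p_6

Piecing the relations together gives one ordering: p_3 < p_11 < p_5 < p_1 < p_8 < p_15 < p_4 < p_14 < p_2 < p_12 < p_6 < p_13.
The 11th smallest is p_6.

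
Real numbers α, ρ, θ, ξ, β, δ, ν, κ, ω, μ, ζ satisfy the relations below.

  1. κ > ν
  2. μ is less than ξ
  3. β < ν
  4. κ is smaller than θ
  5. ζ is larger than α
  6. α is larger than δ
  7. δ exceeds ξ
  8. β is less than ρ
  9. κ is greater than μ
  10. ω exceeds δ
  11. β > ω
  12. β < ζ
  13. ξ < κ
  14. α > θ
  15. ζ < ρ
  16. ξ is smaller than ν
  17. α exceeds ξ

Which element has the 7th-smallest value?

κ

Chaining the given pairs: μ < ξ < δ < ω < β < ν < κ < θ < α < ζ < ρ.
The 7th smallest is κ.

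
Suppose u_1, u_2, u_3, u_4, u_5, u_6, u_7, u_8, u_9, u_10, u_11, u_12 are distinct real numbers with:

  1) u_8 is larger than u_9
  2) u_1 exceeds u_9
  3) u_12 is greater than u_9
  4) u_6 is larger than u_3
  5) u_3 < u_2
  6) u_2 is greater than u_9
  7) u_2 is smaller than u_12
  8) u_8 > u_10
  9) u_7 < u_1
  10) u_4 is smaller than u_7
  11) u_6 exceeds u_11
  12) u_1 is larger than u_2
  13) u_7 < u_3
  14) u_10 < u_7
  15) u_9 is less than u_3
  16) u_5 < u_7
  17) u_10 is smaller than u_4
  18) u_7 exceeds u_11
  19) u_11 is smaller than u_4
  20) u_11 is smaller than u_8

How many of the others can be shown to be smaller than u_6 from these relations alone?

7

The elements the relations force below u_6 are u_10, u_11, u_4, u_5, u_7, u_9, u_3 — no chain reaches any other.
That is 7.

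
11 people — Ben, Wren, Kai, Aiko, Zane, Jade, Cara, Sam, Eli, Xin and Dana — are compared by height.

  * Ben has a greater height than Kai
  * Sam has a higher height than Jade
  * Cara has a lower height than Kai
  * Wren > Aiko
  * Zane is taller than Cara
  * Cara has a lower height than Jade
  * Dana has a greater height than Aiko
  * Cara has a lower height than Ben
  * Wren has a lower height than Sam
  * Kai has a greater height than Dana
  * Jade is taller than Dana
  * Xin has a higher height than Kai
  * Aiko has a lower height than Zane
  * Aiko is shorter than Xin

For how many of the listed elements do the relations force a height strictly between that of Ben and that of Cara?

1

Chaining upward from Cara reaches: Jade, Zane, Kai, Xin, Sam.
Chaining downward from Ben reaches: Aiko, Dana, Kai.
Strictly between Cara and Ben are those in both lists: Kai — 1 element.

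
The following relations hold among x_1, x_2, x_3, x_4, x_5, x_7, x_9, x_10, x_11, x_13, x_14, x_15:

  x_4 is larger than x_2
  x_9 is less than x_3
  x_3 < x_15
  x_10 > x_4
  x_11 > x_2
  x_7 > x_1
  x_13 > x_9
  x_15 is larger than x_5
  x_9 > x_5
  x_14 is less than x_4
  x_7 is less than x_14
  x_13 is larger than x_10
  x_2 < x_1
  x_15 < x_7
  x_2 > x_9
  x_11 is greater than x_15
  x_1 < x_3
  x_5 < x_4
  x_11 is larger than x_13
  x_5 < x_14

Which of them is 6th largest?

The consecutive relations fix a unique order: x_5 < x_9 < x_2 < x_1 < x_3 < x_15 < x_7 < x_14 < x_4 < x_10 < x_13 < x_11.
Counting 6 from the largest end gives x_7.

x_7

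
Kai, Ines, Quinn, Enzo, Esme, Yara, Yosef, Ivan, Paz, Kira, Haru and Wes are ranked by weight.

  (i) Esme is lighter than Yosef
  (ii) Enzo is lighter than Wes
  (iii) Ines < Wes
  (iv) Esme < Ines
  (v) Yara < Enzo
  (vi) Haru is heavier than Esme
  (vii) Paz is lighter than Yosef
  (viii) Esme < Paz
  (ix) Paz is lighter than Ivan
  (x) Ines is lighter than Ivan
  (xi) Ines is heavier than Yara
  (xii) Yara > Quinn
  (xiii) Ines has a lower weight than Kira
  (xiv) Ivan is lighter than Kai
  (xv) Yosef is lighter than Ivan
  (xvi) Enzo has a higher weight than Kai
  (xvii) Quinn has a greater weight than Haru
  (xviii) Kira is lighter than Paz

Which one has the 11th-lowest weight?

Enzo

The consecutive relations fix a unique order: Esme < Haru < Quinn < Yara < Ines < Kira < Paz < Yosef < Ivan < Kai < Enzo < Wes.
The 11th smallest is Enzo.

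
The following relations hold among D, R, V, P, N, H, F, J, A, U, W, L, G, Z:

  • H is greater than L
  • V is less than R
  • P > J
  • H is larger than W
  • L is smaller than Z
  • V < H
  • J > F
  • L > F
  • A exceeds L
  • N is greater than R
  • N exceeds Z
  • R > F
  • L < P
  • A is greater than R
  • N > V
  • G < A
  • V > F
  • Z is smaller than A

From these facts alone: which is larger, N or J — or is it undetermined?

undetermined

Following every chain through J: above J we get P; below J we get F.
N is not reached, and no chain runs the other way from N to J.
So the given relations leave the order of J and N undetermined.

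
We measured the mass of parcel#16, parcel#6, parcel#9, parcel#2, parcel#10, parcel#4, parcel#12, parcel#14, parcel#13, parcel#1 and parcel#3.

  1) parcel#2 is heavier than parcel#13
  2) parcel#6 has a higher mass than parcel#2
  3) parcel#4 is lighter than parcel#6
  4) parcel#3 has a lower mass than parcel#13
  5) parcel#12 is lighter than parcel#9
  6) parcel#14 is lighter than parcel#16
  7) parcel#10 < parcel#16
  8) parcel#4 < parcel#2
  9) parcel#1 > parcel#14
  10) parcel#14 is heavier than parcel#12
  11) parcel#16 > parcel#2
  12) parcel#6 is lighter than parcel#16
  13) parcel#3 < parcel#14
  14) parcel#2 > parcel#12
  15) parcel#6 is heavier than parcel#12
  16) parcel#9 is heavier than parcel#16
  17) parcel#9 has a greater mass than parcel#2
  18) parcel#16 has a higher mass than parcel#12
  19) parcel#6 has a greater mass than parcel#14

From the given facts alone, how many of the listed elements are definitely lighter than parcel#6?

The elements the relations force below parcel#6 are parcel#4, parcel#3, parcel#12, parcel#14, parcel#13, parcel#2 — no chain reaches any other.
That is 6.

6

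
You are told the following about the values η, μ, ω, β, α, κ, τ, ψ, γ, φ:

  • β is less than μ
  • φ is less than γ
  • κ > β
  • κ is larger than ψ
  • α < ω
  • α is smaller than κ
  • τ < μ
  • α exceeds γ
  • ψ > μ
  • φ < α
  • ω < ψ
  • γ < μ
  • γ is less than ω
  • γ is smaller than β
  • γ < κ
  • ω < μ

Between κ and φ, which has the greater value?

φ < γ and γ < α give φ < α.
With α < ω: φ < γ < α < ω.
With ω < μ: φ < γ < α < ω < μ.
Then μ < ψ extends the chain to ψ.
With ψ < κ: φ < γ < α < ω < μ < ψ < κ.
So φ < κ; κ is the larger of the two.

κ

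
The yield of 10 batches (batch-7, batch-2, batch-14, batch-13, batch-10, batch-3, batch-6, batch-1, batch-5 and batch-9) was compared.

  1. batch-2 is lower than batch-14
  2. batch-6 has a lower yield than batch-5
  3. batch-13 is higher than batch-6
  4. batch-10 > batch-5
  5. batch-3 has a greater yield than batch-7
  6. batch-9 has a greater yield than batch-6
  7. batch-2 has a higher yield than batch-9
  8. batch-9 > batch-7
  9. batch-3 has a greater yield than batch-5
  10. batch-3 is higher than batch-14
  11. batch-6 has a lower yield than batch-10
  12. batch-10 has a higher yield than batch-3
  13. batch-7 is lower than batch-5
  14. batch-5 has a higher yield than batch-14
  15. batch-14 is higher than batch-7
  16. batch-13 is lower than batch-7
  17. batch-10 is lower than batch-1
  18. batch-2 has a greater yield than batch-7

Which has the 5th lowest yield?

Chaining the given pairs: batch-6 < batch-13 < batch-7 < batch-9 < batch-2 < batch-14 < batch-5 < batch-3 < batch-10 < batch-1.
The 5th smallest is batch-2.

batch-2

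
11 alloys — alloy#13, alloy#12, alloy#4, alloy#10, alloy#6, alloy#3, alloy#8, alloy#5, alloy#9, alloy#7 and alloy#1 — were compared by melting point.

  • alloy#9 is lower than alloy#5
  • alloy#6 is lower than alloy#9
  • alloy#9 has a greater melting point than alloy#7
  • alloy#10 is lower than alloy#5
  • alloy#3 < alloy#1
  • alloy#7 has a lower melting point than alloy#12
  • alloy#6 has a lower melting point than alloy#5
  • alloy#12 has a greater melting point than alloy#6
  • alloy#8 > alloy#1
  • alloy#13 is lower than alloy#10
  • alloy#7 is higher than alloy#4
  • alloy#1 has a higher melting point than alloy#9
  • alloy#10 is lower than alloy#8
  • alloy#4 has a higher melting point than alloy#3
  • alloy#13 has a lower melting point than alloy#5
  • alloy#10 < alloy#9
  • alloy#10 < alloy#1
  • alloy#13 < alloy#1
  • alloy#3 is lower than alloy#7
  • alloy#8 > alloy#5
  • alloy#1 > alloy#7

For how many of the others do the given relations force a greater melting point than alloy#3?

7

Directly above alloy#3: alloy#4, alloy#7, alloy#1.
One step further: alloy#12, alloy#9, alloy#8 (6 so far).
One step further: alloy#5 (7 so far).
No other element is forced above alloy#3 by the given relations, so the count is 7.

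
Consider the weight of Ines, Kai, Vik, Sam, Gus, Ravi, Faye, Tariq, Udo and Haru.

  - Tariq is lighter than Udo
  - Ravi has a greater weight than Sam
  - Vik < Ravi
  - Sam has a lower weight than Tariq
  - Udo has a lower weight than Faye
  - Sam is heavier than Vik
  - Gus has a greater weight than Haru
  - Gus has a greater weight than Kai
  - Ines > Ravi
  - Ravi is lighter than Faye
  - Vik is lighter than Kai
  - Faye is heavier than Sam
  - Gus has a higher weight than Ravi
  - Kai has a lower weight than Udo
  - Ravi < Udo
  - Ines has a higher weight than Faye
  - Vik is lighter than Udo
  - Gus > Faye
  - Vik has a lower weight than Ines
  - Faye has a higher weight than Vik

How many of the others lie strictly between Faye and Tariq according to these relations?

1

Chaining upward from Tariq reaches: Udo, Ines, Gus.
Chaining downward from Faye reaches: Vik, Sam, Ravi, Kai, Udo.
Strictly between Tariq and Faye are those in both lists: Udo — 1 element.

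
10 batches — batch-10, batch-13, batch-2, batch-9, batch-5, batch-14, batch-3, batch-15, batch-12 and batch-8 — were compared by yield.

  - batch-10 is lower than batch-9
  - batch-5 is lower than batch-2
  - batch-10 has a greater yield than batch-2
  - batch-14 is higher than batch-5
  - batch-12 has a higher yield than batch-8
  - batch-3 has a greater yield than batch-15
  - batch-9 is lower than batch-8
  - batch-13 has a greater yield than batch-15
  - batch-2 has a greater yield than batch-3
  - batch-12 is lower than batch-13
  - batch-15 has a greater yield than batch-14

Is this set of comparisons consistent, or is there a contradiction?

consistent

Every relation is compatible with batch-5 < batch-14 < batch-15 < batch-3 < batch-2 < batch-10 < batch-9 < batch-8 < batch-12 < batch-13; the set is consistent.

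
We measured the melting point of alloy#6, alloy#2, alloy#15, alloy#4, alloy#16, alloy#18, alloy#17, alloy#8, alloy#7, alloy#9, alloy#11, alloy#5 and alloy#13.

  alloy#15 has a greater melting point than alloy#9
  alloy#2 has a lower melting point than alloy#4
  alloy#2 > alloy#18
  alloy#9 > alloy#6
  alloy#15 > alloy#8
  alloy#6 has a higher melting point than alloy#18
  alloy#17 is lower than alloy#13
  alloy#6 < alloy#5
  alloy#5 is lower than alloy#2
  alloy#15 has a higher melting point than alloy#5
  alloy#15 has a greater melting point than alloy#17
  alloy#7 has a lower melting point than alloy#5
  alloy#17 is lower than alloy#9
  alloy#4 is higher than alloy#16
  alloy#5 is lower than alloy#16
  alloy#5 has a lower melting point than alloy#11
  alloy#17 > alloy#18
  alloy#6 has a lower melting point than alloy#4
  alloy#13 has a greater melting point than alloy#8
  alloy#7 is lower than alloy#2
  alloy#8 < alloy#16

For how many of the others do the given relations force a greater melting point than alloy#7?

6

From alloy#7 the given relations immediately reach alloy#5, alloy#2.
From those, alloy#16, alloy#4, alloy#15, alloy#11 — 6 in total.
Nothing else is reachable above alloy#7; 6 in all.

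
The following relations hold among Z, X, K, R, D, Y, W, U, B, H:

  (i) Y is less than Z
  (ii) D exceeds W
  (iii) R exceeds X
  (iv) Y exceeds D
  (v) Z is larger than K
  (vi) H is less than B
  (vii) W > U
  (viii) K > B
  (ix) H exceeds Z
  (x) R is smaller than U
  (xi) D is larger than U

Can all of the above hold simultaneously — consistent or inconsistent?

We have K < Z stated directly, yet also Z < H < B < K by chaining the others — so Z < K. Contradiction.

inconsistent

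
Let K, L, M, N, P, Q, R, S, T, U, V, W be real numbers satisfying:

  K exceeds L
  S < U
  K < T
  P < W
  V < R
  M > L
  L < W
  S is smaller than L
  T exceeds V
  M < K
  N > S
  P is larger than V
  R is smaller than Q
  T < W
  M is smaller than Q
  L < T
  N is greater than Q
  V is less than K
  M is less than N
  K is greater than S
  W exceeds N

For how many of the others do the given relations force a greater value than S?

8

Directly above S: L, K, U, N.
One step further: M, T, W (7 so far).
One step further: Q (8 so far).
Nothing else is reachable above S; 8 in all.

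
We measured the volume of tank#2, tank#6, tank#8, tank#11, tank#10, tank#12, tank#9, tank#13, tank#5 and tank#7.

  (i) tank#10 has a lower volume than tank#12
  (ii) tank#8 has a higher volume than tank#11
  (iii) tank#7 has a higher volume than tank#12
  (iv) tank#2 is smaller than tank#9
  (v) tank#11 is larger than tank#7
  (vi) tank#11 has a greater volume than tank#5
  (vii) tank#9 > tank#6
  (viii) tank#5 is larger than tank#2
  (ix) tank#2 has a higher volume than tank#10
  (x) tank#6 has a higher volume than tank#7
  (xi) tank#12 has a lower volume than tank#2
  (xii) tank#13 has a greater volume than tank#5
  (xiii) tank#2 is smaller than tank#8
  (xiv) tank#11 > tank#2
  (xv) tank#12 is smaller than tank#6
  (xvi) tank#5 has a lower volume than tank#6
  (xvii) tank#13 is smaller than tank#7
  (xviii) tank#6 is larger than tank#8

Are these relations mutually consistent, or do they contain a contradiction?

The single ordering tank#10 < tank#12 < tank#2 < tank#5 < tank#13 < tank#7 < tank#11 < tank#8 < tank#6 < tank#9 satisfies every listed relation, so no contradiction arises.

consistent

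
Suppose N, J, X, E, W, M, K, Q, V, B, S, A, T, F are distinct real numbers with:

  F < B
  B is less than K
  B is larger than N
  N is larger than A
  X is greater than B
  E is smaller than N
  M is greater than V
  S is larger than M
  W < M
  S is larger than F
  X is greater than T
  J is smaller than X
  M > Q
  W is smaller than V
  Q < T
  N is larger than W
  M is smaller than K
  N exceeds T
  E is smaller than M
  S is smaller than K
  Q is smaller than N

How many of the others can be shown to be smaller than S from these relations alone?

6

From S the given relations immediately reach M, F.
From those, Q, E, W, V — 6 in total.
No other element is forced below S by the given relations, so the count is 6.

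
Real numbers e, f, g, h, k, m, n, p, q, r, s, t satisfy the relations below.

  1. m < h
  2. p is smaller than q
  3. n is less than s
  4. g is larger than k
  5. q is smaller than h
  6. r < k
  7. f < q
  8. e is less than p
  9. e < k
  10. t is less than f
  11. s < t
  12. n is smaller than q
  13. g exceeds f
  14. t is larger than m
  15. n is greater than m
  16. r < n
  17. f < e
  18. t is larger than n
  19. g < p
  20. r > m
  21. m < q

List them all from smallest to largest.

m < r < n < s < t < f < e < k < g < p < q < h

Nothing is placed below m, so it is least; from there m < r; r < n; n < s; s < t; t < f; f < e; e < k; k < g; g < p; p < q; q < h, each given directly.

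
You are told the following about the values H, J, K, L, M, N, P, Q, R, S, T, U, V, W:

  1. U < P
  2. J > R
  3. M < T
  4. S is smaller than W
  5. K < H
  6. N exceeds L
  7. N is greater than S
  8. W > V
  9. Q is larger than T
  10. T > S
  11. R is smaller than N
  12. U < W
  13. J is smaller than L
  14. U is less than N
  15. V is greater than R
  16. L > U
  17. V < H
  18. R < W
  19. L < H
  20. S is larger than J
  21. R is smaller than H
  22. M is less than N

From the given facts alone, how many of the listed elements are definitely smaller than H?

From H the given relations immediately reach R, K, L, V.
From those, J, U — 6 in total.
Nothing else is reachable below H; 6 in all.

6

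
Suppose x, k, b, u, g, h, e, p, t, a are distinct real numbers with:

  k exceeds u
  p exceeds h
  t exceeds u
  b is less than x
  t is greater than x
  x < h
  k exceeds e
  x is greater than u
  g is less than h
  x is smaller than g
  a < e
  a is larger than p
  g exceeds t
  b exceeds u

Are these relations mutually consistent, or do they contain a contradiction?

consistent

Every relation is compatible with u < b < x < t < g < h < p < a < e < k; the set is consistent.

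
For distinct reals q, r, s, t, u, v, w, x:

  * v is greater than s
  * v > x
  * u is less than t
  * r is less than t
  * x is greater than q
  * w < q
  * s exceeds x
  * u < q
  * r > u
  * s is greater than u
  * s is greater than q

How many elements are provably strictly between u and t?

1

The relations place u below t. An element lies strictly between them when it is forced above u and also forced below t.
Above u: {r, q, x, s, v}. Below t: {r}.
Intersection: {r} — 1.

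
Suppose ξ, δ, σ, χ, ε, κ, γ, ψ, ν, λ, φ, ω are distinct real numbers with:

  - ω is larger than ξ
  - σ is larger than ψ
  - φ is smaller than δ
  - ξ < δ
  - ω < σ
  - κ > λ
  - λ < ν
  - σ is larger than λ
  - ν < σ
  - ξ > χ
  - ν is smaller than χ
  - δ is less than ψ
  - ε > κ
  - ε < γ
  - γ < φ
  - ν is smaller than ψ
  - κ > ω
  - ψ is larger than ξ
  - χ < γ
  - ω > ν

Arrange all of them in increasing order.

The consecutive links are each given: λ < ν; ν < χ; χ < ξ; ξ < ω; ω < κ; κ < ε; ε < γ; γ < φ; φ < δ; δ < ψ; ψ < σ.

λ < ν < χ < ξ < ω < κ < ε < γ < φ < δ < ψ < σ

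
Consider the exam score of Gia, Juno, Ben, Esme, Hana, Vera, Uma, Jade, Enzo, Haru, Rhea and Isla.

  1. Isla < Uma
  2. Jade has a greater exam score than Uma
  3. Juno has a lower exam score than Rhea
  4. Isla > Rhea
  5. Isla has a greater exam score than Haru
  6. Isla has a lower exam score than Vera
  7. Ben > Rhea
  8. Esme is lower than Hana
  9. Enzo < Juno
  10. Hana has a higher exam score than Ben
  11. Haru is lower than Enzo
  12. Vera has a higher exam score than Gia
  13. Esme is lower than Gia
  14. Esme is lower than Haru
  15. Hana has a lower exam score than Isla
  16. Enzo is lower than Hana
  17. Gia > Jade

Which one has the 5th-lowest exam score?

Rhea

The consecutive relations fix a unique order: Esme < Haru < Enzo < Juno < Rhea < Ben < Hana < Isla < Uma < Jade < Gia < Vera.
Counting 5 from the smallest end gives Rhea.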